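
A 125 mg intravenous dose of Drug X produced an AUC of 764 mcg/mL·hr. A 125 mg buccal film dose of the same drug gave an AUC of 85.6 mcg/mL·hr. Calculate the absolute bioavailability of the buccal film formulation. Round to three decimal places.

F = 0.112

F = (AUC_ev / D_ev) / (AUC_iv / D_iv)
  = (85.6/125) / (764/125)
  = 0.6848 / 6.112 = 0.1120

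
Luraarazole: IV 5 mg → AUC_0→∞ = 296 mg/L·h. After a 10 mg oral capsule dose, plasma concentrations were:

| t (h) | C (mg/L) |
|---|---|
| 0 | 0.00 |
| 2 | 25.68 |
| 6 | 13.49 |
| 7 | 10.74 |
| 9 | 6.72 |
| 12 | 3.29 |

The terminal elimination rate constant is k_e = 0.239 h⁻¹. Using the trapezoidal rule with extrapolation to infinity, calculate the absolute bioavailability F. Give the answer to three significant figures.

Trapezoidal AUC_0→12 (oral capsule):
  [0→2]: (0.00+25.68)/2 × 2 = 25.68
  [2→6]: (25.68+13.49)/2 × 4 = 78.34
  [6→7]: (13.49+10.74)/2 × 1 = 12.115
  [7→9]: (10.74+6.72)/2 × 2 = 17.46
  [9→12]: (6.72+3.29)/2 × 3 = 15.015
  Sum = 148.61 mg/L·h
Tail: C_last/k_e = 3.29/0.239 = 13.766
AUC_0→∞ (oral capsule) = 148.61 + 13.766 = 162.376 mg/L·h
F = (AUC_ev/D_ev)/(AUC_iv/D_iv) = (162.376/10)/(296/5) = 16.2376/59.2 = 0.2743

F = 0.274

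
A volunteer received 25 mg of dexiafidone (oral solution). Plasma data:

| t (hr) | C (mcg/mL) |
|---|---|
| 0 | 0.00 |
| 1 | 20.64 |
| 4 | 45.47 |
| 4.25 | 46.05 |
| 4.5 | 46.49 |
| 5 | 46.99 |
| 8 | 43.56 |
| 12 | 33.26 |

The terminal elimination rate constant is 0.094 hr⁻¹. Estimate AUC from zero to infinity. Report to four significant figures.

Trapezoidal AUC_0→12:
  [0→1]: (0.00+20.64)/2 × 1 = 10.32
  [1→4]: (20.64+45.47)/2 × 3 = 99.165
  [4→4.25]: (45.47+46.05)/2 × 0.25 = 11.44
  [4.25→4.5]: (46.05+46.49)/2 × 0.25 = 11.5675
  [4.5→5]: (46.49+46.99)/2 × 0.5 = 23.37
  [5→8]: (46.99+43.56)/2 × 3 = 135.825
  [8→12]: (43.56+33.26)/2 × 4 = 153.64
  Sum = 445.3275 mcg/mL·hr
Extrapolated tail: C_last / k_e = 33.26 / 0.094 = 353.830
AUC_0→∞ = 445.3275 + 353.830 = 799.1575 mcg/mL·hr

AUC = 799.2 mcg/mL·hr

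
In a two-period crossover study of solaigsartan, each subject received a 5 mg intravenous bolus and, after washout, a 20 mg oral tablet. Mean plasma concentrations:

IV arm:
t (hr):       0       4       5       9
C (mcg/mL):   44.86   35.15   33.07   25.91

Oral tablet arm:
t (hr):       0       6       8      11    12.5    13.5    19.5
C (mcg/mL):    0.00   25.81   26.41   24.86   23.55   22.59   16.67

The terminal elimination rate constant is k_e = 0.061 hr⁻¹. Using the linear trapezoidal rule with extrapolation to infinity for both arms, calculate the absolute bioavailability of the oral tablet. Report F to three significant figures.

Trapezoidal AUC_0→9 (IV):
  [0→4]: (44.86+35.15)/2 × 4 = 160.02
  [4→5]: (35.15+33.07)/2 × 1 = 34.11
  [5→9]: (33.07+25.91)/2 × 4 = 117.96
  Sum = 312.09 mcg/mL·hr
IV tail: 25.91/0.061 = 424.754; AUC_iv,0→∞ = 312.09 + 424.754 = 736.844 mcg/mL·hr
Trapezoidal AUC_0→19.5 (oral tablet):
  [0→6]: (0.00+25.81)/2 × 6 = 77.43
  [6→8]: (25.81+26.41)/2 × 2 = 52.22
  [8→11]: (26.41+24.86)/2 × 3 = 76.905
  [11→12.5]: (24.86+23.55)/2 × 1.5 = 36.3075
  [12.5→13.5]: (23.55+22.59)/2 × 1 = 23.07
  [13.5→19.5]: (22.59+16.67)/2 × 6 = 117.78
  Sum = 383.7125 mcg/mL·hr
oral tablet tail: 16.67/0.061 = 273.279; AUC_ev,0→∞ = 383.7125 + 273.279 = 656.9915 mcg/mL·hr
F = (AUC_ev/D_ev)/(AUC_iv/D_iv) = (656.9915/20)/(736.844/5) = 32.849575/147.3688 = 0.2229

F = 0.223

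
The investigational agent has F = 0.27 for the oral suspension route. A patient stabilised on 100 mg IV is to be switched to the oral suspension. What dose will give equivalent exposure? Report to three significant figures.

For equal systemic exposure: F × D_ev = D_iv
D_ev = D_iv / F = 100 / 0.27 = 370.37 mg

D_oral = 370 mg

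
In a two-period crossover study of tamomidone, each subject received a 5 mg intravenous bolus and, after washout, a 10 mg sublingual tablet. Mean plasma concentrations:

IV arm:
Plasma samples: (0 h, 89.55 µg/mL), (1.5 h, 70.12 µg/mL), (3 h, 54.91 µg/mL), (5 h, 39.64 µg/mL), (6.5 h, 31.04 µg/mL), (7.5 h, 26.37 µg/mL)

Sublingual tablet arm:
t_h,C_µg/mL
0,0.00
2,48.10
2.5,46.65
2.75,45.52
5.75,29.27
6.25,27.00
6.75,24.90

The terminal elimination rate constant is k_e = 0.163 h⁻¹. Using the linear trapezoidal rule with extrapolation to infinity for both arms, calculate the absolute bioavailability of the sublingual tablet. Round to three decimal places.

Trapezoidal AUC_0→7.5 (IV):
  [0→1.5]: (89.55+70.12)/2 × 1.5 = 119.7525
  [1.5→3]: (70.12+54.91)/2 × 1.5 = 93.7725
  [3→5]: (54.91+39.64)/2 × 2 = 94.55
  [5→6.5]: (39.64+31.04)/2 × 1.5 = 53.01
  [6.5→7.5]: (31.04+26.37)/2 × 1 = 28.705
  Sum = 389.79 µg/mL·h
IV tail: 26.37/0.163 = 161.779; AUC_iv,0→∞ = 389.79 + 161.779 = 551.569 µg/mL·h
Trapezoidal AUC_0→6.75 (sublingual tablet):
  [0→2]: (0.00+48.10)/2 × 2 = 48.1
  [2→2.5]: (48.10+46.65)/2 × 0.5 = 23.6875
  [2.5→2.75]: (46.65+45.52)/2 × 0.25 = 11.52125
  [2.75→5.75]: (45.52+29.27)/2 × 3 = 112.185
  [5.75→6.25]: (29.27+27.00)/2 × 0.5 = 14.0675
  [6.25→6.75]: (27.00+24.90)/2 × 0.5 = 12.975
  Sum = 222.53625 µg/mL·h
sublingual tablet tail: 24.90/0.163 = 152.761; AUC_ev,0→∞ = 222.53625 + 152.761 = 375.29725 µg/mL·h
F = (AUC_ev/D_ev)/(AUC_iv/D_iv) = (375.29725/10)/(551.569/5) = 37.529725/110.3138 = 0.3402

F = 0.340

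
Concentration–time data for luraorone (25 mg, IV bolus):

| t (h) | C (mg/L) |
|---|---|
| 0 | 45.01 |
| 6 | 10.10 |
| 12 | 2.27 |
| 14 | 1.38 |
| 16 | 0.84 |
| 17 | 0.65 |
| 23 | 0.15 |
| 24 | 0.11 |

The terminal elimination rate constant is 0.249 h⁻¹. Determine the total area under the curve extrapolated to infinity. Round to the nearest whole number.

AUC = 212 mg/L·h

Trapezoidal AUC_0→24:
  [0→6]: (45.01+10.10)/2 × 6 = 165.33
  [6→12]: (10.10+2.27)/2 × 6 = 37.11
  [12→14]: (2.27+1.38)/2 × 2 = 3.65
  [14→16]: (1.38+0.84)/2 × 2 = 2.22
  [16→17]: (0.84+0.65)/2 × 1 = 0.745
  [17→23]: (0.65+0.15)/2 × 6 = 2.4
  [23→24]: (0.15+0.11)/2 × 1 = 0.13
  Sum = 211.585 mg/L·h
Extrapolated tail: C_last / k_e = 0.11 / 0.249 = 0.442
AUC_0→∞ = 211.585 + 0.442 = 212.027 mg/L·h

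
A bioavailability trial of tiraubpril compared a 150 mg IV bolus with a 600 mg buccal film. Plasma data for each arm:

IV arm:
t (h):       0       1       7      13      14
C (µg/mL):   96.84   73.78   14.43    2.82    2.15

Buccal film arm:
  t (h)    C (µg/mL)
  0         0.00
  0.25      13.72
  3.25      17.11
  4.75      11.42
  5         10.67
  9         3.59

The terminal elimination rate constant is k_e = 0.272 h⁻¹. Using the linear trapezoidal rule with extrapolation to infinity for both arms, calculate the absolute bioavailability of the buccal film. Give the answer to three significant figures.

F = 0.0691

Trapezoidal AUC_0→14 (IV):
  [0→1]: (96.84+73.78)/2 × 1 = 85.31
  [1→7]: (73.78+14.43)/2 × 6 = 264.63
  [7→13]: (14.43+2.82)/2 × 6 = 51.75
  [13→14]: (2.82+2.15)/2 × 1 = 2.485
  Sum = 404.175 µg/mL·h
IV tail: 2.15/0.272 = 7.904; AUC_iv,0→∞ = 404.175 + 7.904 = 412.079 µg/mL·h
Trapezoidal AUC_0→9 (buccal film):
  [0→0.25]: (0.00+13.72)/2 × 0.25 = 1.715
  [0.25→3.25]: (13.72+17.11)/2 × 3 = 46.245
  [3.25→4.75]: (17.11+11.42)/2 × 1.5 = 21.3975
  [4.75→5]: (11.42+10.67)/2 × 0.25 = 2.76125
  [5→9]: (10.67+3.59)/2 × 4 = 28.52
  Sum = 100.63875 µg/mL·h
buccal film tail: 3.59/0.272 = 13.199; AUC_ev,0→∞ = 100.63875 + 13.199 = 113.83775 µg/mL·h
F = (AUC_ev/D_ev)/(AUC_iv/D_iv) = (113.83775/600)/(412.079/150) = 0.18973/2.74719 = 0.0691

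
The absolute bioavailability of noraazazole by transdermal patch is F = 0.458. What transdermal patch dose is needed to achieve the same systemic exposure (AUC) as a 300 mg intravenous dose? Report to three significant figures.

For equal systemic exposure: F × D_ev = D_iv
D_ev = D_iv / F = 300 / 0.458 = 655.022 mg

D_transdermal = 655 mg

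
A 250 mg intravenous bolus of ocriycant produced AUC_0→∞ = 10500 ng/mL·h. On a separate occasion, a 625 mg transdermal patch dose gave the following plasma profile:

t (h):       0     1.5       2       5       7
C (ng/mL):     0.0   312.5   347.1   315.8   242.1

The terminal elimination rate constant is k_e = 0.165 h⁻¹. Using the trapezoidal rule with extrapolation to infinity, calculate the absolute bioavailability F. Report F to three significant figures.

Trapezoidal AUC_0→7 (transdermal patch):
  [0→1.5]: (0.0+312.5)/2 × 1.5 = 234.375
  [1.5→2]: (312.5+347.1)/2 × 0.5 = 164.9
  [2→5]: (347.1+315.8)/2 × 3 = 994.35
  [5→7]: (315.8+242.1)/2 × 2 = 557.9
  Sum = 1951.525 ng/mL·h
Tail: C_last/k_e = 242.1/0.165 = 1467.273
AUC_0→∞ (transdermal patch) = 1951.525 + 1467.273 = 3418.798 ng/mL·h
F = (AUC_ev/D_ev)/(AUC_iv/D_iv) = (3418.798/625)/(10500/250) = 5.4700768/42 = 0.1302

F = 0.130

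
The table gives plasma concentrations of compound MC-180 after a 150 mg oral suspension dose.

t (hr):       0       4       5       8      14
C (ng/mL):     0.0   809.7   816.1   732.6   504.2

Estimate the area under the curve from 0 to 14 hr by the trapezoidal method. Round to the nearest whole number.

Trapezoidal AUC_0→14:
  [0→4]: (0.0+809.7)/2 × 4 = 1619.4
  [4→5]: (809.7+816.1)/2 × 1 = 812.9
  [5→8]: (816.1+732.6)/2 × 3 = 2323.05
  [8→14]: (732.6+504.2)/2 × 6 = 3710.4
  Sum = 8465.75 ng/mL·hr

AUC = 8466 ng/mL·hr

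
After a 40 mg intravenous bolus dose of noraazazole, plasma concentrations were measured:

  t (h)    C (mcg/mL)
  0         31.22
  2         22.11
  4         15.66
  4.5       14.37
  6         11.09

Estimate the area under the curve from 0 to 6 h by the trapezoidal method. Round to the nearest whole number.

AUC = 118 mcg/mL·h

Trapezoidal AUC_0→6:
  [0→2]: (31.22+22.11)/2 × 2 = 53.33
  [2→4]: (22.11+15.66)/2 × 2 = 37.77
  [4→4.5]: (15.66+14.37)/2 × 0.5 = 7.5075
  [4.5→6]: (14.37+11.09)/2 × 1.5 = 19.095
  Sum = 117.7025 mcg/mL·h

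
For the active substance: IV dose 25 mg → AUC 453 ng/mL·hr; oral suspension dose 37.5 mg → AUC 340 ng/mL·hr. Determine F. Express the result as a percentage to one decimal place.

F = (AUC_ev / D_ev) / (AUC_iv / D_iv)
  = (340/37.5) / (453/25)
  = 9.06667 / 18.12 = 0.5004
  = 50.04%

F = 50.0%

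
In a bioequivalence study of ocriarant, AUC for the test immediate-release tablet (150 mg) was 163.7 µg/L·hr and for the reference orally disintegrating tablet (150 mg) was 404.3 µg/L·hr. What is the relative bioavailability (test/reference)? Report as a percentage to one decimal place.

F_rel = 40.5%

F_rel = (AUC_test/D_test) / (AUC_ref/D_ref)
      = (163.7/150) / (404.3/150)
      = 1.09133 / 2.69533 = 0.4049 = 40.49%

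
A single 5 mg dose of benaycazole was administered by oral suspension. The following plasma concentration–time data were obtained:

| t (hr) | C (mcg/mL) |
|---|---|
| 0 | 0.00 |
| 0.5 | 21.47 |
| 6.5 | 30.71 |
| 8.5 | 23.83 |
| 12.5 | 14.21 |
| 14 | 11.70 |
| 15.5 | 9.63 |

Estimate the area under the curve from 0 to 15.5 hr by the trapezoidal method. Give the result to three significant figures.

Trapezoidal AUC_0→15.5:
  [0→0.5]: (0.00+21.47)/2 × 0.5 = 5.3675
  [0.5→6.5]: (21.47+30.71)/2 × 6 = 156.54
  [6.5→8.5]: (30.71+23.83)/2 × 2 = 54.54
  [8.5→12.5]: (23.83+14.21)/2 × 4 = 76.08
  [12.5→14]: (14.21+11.70)/2 × 1.5 = 19.4325
  [14→15.5]: (11.70+9.63)/2 × 1.5 = 15.9975
  Sum = 327.9575 mcg/mL·hr

AUC = 328 mcg/mL·hr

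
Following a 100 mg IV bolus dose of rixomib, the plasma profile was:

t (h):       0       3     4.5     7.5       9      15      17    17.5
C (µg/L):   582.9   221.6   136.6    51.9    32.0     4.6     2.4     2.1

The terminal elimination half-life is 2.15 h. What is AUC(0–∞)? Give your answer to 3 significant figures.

Trapezoidal AUC_0→17.5:
  [0→3]: (582.9+221.6)/2 × 3 = 1206.75
  [3→4.5]: (221.6+136.6)/2 × 1.5 = 268.65
  [4.5→7.5]: (136.6+51.9)/2 × 3 = 282.75
  [7.5→9]: (51.9+32.0)/2 × 1.5 = 62.925
  [9→15]: (32.0+4.6)/2 × 6 = 109.8
  [15→17]: (4.6+2.4)/2 × 2 = 7.0
  [17→17.5]: (2.4+2.1)/2 × 0.5 = 1.125
  Sum = 1939.0 µg/L·h
k_e = ln2 / t½ = 0.693147 / 2.15 = 0.3224 h^-1
Extrapolated tail: C_last / k_e = 2.1 / 0.3224 = 6.514
AUC_0→∞ = 1939.0 + 6.514 = 1945.514 µg/L·h

AUC = 1950 µg/L·h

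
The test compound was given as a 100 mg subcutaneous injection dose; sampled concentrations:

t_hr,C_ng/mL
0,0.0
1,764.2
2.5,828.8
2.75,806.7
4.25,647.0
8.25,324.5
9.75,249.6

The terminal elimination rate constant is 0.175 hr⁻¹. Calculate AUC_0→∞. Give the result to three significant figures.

AUC = 6670 ng/mL·hr

Trapezoidal AUC_0→9.75:
  [0→1]: (0.0+764.2)/2 × 1 = 382.1
  [1→2.5]: (764.2+828.8)/2 × 1.5 = 1194.75
  [2.5→2.75]: (828.8+806.7)/2 × 0.25 = 204.4375
  [2.75→4.25]: (806.7+647.0)/2 × 1.5 = 1090.275
  [4.25→8.25]: (647.0+324.5)/2 × 4 = 1943.0
  [8.25→9.75]: (324.5+249.6)/2 × 1.5 = 430.575
  Sum = 5245.1375 ng/mL·hr
Extrapolated tail: C_last / k_e = 249.6 / 0.175 = 1426.286
AUC_0→∞ = 5245.1375 + 1426.286 = 6671.4235 ng/mL·hr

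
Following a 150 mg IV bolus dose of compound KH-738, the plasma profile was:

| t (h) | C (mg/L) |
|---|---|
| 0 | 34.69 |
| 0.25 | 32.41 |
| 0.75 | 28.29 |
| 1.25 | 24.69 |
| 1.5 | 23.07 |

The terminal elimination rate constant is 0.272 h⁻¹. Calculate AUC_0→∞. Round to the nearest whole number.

Trapezoidal AUC_0→1.5:
  [0→0.25]: (34.69+32.41)/2 × 0.25 = 8.3875
  [0.25→0.75]: (32.41+28.29)/2 × 0.5 = 15.175
  [0.75→1.25]: (28.29+24.69)/2 × 0.5 = 13.245
  [1.25→1.5]: (24.69+23.07)/2 × 0.25 = 5.97
  Sum = 42.7775 mg/L·h
Extrapolated tail: C_last / k_e = 23.07 / 0.272 = 84.816
AUC_0→∞ = 42.7775 + 84.816 = 127.5935 mg/L·h

AUC = 128 mg/L·h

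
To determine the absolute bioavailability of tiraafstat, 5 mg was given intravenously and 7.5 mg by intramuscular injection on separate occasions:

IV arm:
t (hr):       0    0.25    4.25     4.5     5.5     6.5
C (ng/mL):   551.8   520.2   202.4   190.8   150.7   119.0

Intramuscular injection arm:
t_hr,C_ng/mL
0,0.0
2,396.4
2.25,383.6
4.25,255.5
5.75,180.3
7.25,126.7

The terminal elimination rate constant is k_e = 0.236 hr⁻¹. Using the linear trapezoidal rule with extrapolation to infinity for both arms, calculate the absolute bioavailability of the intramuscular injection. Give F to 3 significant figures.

F = 0.609

Trapezoidal AUC_0→6.5 (IV):
  [0→0.25]: (551.8+520.2)/2 × 0.25 = 134.0
  [0.25→4.25]: (520.2+202.4)/2 × 4 = 1445.2
  [4.25→4.5]: (202.4+190.8)/2 × 0.25 = 49.15
  [4.5→5.5]: (190.8+150.7)/2 × 1 = 170.75
  [5.5→6.5]: (150.7+119.0)/2 × 1 = 134.85
  Sum = 1933.95 ng/mL·hr
IV tail: 119.0/0.236 = 504.237; AUC_iv,0→∞ = 1933.95 + 504.237 = 2438.187 ng/mL·hr
Trapezoidal AUC_0→7.25 (intramuscular injection):
  [0→2]: (0.0+396.4)/2 × 2 = 396.4
  [2→2.25]: (396.4+383.6)/2 × 0.25 = 97.5
  [2.25→4.25]: (383.6+255.5)/2 × 2 = 639.1
  [4.25→5.75]: (255.5+180.3)/2 × 1.5 = 326.85
  [5.75→7.25]: (180.3+126.7)/2 × 1.5 = 230.25
  Sum = 1690.1 ng/mL·hr
intramuscular injection tail: 126.7/0.236 = 536.864; AUC_ev,0→∞ = 1690.1 + 536.864 = 2226.964 ng/mL·hr
F = (AUC_ev/D_ev)/(AUC_iv/D_iv) = (2226.964/7.5)/(2438.187/5) = 296.929/487.6374 = 0.6089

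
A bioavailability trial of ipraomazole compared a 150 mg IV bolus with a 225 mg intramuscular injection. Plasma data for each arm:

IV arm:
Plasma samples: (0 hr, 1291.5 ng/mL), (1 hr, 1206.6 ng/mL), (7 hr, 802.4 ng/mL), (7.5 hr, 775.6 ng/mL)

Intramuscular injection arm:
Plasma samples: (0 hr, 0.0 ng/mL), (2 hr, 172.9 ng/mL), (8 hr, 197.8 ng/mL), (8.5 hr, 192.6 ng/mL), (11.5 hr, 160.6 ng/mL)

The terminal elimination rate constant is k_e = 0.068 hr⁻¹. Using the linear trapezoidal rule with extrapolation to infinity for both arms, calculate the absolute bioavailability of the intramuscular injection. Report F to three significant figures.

Trapezoidal AUC_0→7.5 (IV):
  [0→1]: (1291.5+1206.6)/2 × 1 = 1249.05
  [1→7]: (1206.6+802.4)/2 × 6 = 6027.0
  [7→7.5]: (802.4+775.6)/2 × 0.5 = 394.5
  Sum = 7670.55 ng/mL·hr
IV tail: 775.6/0.068 = 11405.882; AUC_iv,0→∞ = 7670.55 + 11405.882 = 19076.432 ng/mL·hr
Trapezoidal AUC_0→11.5 (intramuscular injection):
  [0→2]: (0.0+172.9)/2 × 2 = 172.9
  [2→8]: (172.9+197.8)/2 × 6 = 1112.1
  [8→8.5]: (197.8+192.6)/2 × 0.5 = 97.6
  [8.5→11.5]: (192.6+160.6)/2 × 3 = 529.8
  Sum = 1912.4 ng/mL·hr
intramuscular injection tail: 160.6/0.068 = 2361.765; AUC_ev,0→∞ = 1912.4 + 2361.765 = 4274.165 ng/mL·hr
F = (AUC_ev/D_ev)/(AUC_iv/D_iv) = (4274.165/225)/(19076.432/150) = 18.9963/127.176 = 0.1494

F = 0.149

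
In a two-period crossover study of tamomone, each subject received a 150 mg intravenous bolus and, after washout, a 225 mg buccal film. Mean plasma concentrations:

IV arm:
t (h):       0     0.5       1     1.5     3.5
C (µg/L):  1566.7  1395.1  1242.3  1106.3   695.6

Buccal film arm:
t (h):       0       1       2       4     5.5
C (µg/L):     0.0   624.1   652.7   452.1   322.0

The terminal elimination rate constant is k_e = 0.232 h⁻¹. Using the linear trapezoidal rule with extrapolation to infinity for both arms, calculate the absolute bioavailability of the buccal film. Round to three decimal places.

Trapezoidal AUC_0→3.5 (IV):
  [0→0.5]: (1566.7+1395.1)/2 × 0.5 = 740.45
  [0.5→1]: (1395.1+1242.3)/2 × 0.5 = 659.35
  [1→1.5]: (1242.3+1106.3)/2 × 0.5 = 587.15
  [1.5→3.5]: (1106.3+695.6)/2 × 2 = 1801.9
  Sum = 3788.85 µg/L·h
IV tail: 695.6/0.232 = 2998.276; AUC_iv,0→∞ = 3788.85 + 2998.276 = 6787.126 µg/L·h
Trapezoidal AUC_0→5.5 (buccal film):
  [0→1]: (0.0+624.1)/2 × 1 = 312.05
  [1→2]: (624.1+652.7)/2 × 1 = 638.4
  [2→4]: (652.7+452.1)/2 × 2 = 1104.8
  [4→5.5]: (452.1+322.0)/2 × 1.5 = 580.575
  Sum = 2635.825 µg/L·h
buccal film tail: 322.0/0.232 = 1387.931; AUC_ev,0→∞ = 2635.825 + 1387.931 = 4023.756 µg/L·h
F = (AUC_ev/D_ev)/(AUC_iv/D_iv) = (4023.756/225)/(6787.126/150) = 17.88336/45.2475 = 0.3952

F = 0.395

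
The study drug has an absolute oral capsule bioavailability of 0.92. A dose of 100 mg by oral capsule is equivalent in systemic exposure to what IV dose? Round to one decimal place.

Systemic exposure from an extravascular dose = F × D_ev, so the equivalent IV dose is F × D_ev.
D_iv = F × D_ev = 0.92 × 100 = 92 mg

D_iv = 92.0 mg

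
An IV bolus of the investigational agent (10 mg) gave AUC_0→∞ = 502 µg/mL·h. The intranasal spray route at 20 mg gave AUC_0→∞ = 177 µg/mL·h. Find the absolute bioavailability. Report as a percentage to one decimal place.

F = 17.6%

F = (AUC_ev / D_ev) / (AUC_iv / D_iv)
  = (177/20) / (502/10)
  = 8.85 / 50.2 = 0.1763
  = 17.63%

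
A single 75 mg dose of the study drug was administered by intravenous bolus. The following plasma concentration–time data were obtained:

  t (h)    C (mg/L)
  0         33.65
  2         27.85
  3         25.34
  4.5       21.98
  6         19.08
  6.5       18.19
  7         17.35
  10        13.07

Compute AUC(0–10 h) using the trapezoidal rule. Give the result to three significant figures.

Trapezoidal AUC_0→10:
  [0→2]: (33.65+27.85)/2 × 2 = 61.5
  [2→3]: (27.85+25.34)/2 × 1 = 26.595
  [3→4.5]: (25.34+21.98)/2 × 1.5 = 35.49
  [4.5→6]: (21.98+19.08)/2 × 1.5 = 30.795
  [6→6.5]: (19.08+18.19)/2 × 0.5 = 9.3175
  [6.5→7]: (18.19+17.35)/2 × 0.5 = 8.885
  [7→10]: (17.35+13.07)/2 × 3 = 45.63
  Sum = 218.2125 mg/L·h

AUC = 218 mg/L·h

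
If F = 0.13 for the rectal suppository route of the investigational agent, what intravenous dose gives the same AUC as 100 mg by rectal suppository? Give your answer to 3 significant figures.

D_iv = 13.0 mg

Systemic exposure from an extravascular dose = F × D_ev, so the equivalent IV dose is F × D_ev.
D_iv = F × D_ev = 0.13 × 100 = 13 mg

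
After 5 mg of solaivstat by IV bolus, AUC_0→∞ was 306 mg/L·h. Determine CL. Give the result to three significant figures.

CL = 0.0163 L/h

CL = Dose_iv / AUC_0→∞
   = 5 / 306 = 0.0163399 L/h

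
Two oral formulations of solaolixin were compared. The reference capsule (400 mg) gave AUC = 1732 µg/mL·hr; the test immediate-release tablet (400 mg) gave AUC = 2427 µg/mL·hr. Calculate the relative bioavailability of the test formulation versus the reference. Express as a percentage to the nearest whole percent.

F_rel = (AUC_test/D_test) / (AUC_ref/D_ref)
      = (2427/400) / (1732/400)
      = 6.0675 / 4.33 = 1.4013 = 140.13%

F_rel = 140%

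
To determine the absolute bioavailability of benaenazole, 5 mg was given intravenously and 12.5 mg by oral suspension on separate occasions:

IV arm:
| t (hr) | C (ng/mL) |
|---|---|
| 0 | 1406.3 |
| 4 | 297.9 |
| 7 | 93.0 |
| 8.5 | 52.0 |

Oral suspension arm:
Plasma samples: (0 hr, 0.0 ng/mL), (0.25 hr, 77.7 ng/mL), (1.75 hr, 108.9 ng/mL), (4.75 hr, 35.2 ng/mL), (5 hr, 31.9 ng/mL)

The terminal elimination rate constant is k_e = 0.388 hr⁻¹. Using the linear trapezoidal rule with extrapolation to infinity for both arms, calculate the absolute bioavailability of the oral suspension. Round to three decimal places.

Trapezoidal AUC_0→8.5 (IV):
  [0→4]: (1406.3+297.9)/2 × 4 = 3408.4
  [4→7]: (297.9+93.0)/2 × 3 = 586.35
  [7→8.5]: (93.0+52.0)/2 × 1.5 = 108.75
  Sum = 4103.5 ng/mL·hr
IV tail: 52.0/0.388 = 134.021; AUC_iv,0→∞ = 4103.5 + 134.021 = 4237.521 ng/mL·hr
Trapezoidal AUC_0→5 (oral suspension):
  [0→0.25]: (0.0+77.7)/2 × 0.25 = 9.7125
  [0.25→1.75]: (77.7+108.9)/2 × 1.5 = 139.95
  [1.75→4.75]: (108.9+35.2)/2 × 3 = 216.15
  [4.75→5]: (35.2+31.9)/2 × 0.25 = 8.3875
  Sum = 374.2 ng/mL·hr
oral suspension tail: 31.9/0.388 = 82.216; AUC_ev,0→∞ = 374.2 + 82.216 = 456.416 ng/mL·hr
F = (AUC_ev/D_ev)/(AUC_iv/D_iv) = (456.416/12.5)/(4237.521/5) = 36.51328/847.5042 = 0.0431

F = 0.043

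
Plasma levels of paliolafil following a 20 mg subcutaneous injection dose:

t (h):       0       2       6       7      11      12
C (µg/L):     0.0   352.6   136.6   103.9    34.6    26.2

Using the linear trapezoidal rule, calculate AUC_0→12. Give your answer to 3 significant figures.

AUC = 1760 µg/L·h

Trapezoidal AUC_0→12:
  [0→2]: (0.0+352.6)/2 × 2 = 352.6
  [2→6]: (352.6+136.6)/2 × 4 = 978.4
  [6→7]: (136.6+103.9)/2 × 1 = 120.25
  [7→11]: (103.9+34.6)/2 × 4 = 277.0
  [11→12]: (34.6+26.2)/2 × 1 = 30.4
  Sum = 1758.65 µg/L·h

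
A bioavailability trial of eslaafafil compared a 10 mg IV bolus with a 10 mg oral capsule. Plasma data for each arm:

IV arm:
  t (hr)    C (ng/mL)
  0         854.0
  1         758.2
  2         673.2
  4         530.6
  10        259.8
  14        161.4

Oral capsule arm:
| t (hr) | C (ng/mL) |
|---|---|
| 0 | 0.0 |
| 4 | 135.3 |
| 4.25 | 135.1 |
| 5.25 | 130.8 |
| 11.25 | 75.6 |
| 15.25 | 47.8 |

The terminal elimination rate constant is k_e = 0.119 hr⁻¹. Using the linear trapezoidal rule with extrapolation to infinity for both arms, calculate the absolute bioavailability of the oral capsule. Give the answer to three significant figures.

F = 0.234

Trapezoidal AUC_0→14 (IV):
  [0→1]: (854.0+758.2)/2 × 1 = 806.1
  [1→2]: (758.2+673.2)/2 × 1 = 715.7
  [2→4]: (673.2+530.6)/2 × 2 = 1203.8
  [4→10]: (530.6+259.8)/2 × 6 = 2371.2
  [10→14]: (259.8+161.4)/2 × 4 = 842.4
  Sum = 5939.2 ng/mL·hr
IV tail: 161.4/0.119 = 1356.303; AUC_iv,0→∞ = 5939.2 + 1356.303 = 7295.503 ng/mL·hr
Trapezoidal AUC_0→15.25 (oral capsule):
  [0→4]: (0.0+135.3)/2 × 4 = 270.6
  [4→4.25]: (135.3+135.1)/2 × 0.25 = 33.8
  [4.25→5.25]: (135.1+130.8)/2 × 1 = 132.95
  [5.25→11.25]: (130.8+75.6)/2 × 6 = 619.2
  [11.25→15.25]: (75.6+47.8)/2 × 4 = 246.8
  Sum = 1303.35 ng/mL·hr
oral capsule tail: 47.8/0.119 = 401.681; AUC_ev,0→∞ = 1303.35 + 401.681 = 1705.031 ng/mL·hr
F = (AUC_ev/D_ev)/(AUC_iv/D_iv) = (1705.031/10)/(7295.503/10) = 170.5031/729.5503 = 0.2337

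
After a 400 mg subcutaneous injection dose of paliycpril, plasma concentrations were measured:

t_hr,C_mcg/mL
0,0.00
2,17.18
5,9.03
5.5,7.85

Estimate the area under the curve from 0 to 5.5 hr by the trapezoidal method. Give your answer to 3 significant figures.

AUC = 60.7 mcg/mL·hr

Trapezoidal AUC_0→5.5:
  [0→2]: (0.00+17.18)/2 × 2 = 17.18
  [2→5]: (17.18+9.03)/2 × 3 = 39.315
  [5→5.5]: (9.03+7.85)/2 × 0.5 = 4.22
  Sum = 60.715 mcg/mL·hr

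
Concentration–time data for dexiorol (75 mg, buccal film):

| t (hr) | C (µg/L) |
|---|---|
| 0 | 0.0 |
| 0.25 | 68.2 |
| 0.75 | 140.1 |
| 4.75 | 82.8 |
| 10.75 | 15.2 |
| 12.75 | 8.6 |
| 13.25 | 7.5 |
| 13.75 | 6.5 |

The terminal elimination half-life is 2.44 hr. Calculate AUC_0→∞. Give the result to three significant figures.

Trapezoidal AUC_0→13.75:
  [0→0.25]: (0.0+68.2)/2 × 0.25 = 8.525
  [0.25→0.75]: (68.2+140.1)/2 × 0.5 = 52.075
  [0.75→4.75]: (140.1+82.8)/2 × 4 = 445.8
  [4.75→10.75]: (82.8+15.2)/2 × 6 = 294.0
  [10.75→12.75]: (15.2+8.6)/2 × 2 = 23.8
  [12.75→13.25]: (8.6+7.5)/2 × 0.5 = 4.025
  [13.25→13.75]: (7.5+6.5)/2 × 0.5 = 3.5
  Sum = 831.725 µg/L·hr
k_e = ln2 / t½ = 0.693147 / 2.44 = 0.2841 hr^-1
Extrapolated tail: C_last / k_e = 6.5 / 0.2841 = 22.879
AUC_0→∞ = 831.725 + 22.879 = 854.604 µg/L·hr

AUC = 855 µg/L·hr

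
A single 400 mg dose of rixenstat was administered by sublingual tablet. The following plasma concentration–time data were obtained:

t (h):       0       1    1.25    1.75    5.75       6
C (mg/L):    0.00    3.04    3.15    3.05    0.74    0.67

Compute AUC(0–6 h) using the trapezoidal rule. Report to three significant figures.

Trapezoidal AUC_0→6:
  [0→1]: (0.00+3.04)/2 × 1 = 1.52
  [1→1.25]: (3.04+3.15)/2 × 0.25 = 0.77375
  [1.25→1.75]: (3.15+3.05)/2 × 0.5 = 1.55
  [1.75→5.75]: (3.05+0.74)/2 × 4 = 7.58
  [5.75→6]: (0.74+0.67)/2 × 0.25 = 0.17625
  Sum = 11.6 mg/L·h

AUC = 11.6 mg/L·h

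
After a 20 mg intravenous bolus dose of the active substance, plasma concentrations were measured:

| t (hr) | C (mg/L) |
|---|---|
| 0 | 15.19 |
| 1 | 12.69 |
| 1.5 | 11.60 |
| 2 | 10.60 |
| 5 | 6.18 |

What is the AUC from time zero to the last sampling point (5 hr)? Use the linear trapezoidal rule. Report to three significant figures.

Trapezoidal AUC_0→5:
  [0→1]: (15.19+12.69)/2 × 1 = 13.94
  [1→1.5]: (12.69+11.60)/2 × 0.5 = 6.0725
  [1.5→2]: (11.60+10.60)/2 × 0.5 = 5.55
  [2→5]: (10.60+6.18)/2 × 3 = 25.17
  Sum = 50.7325 mg/L·hr

AUC = 50.7 mg/L·hr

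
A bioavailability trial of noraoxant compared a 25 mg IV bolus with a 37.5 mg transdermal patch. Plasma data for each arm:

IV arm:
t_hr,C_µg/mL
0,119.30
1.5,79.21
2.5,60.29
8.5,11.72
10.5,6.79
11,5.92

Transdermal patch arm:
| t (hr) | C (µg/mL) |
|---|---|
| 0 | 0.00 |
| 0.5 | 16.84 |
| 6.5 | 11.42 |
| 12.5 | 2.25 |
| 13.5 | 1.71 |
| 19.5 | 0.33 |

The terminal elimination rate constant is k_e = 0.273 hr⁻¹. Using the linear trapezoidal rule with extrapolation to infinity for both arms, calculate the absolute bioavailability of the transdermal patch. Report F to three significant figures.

Trapezoidal AUC_0→11 (IV):
  [0→1.5]: (119.30+79.21)/2 × 1.5 = 148.8825
  [1.5→2.5]: (79.21+60.29)/2 × 1 = 69.75
  [2.5→8.5]: (60.29+11.72)/2 × 6 = 216.03
  [8.5→10.5]: (11.72+6.79)/2 × 2 = 18.51
  [10.5→11]: (6.79+5.92)/2 × 0.5 = 3.1775
  Sum = 456.35 µg/mL·hr
IV tail: 5.92/0.273 = 21.685; AUC_iv,0→∞ = 456.35 + 21.685 = 478.035 µg/mL·hr
Trapezoidal AUC_0→19.5 (transdermal patch):
  [0→0.5]: (0.00+16.84)/2 × 0.5 = 4.21
  [0.5→6.5]: (16.84+11.42)/2 × 6 = 84.78
  [6.5→12.5]: (11.42+2.25)/2 × 6 = 41.01
  [12.5→13.5]: (2.25+1.71)/2 × 1 = 1.98
  [13.5→19.5]: (1.71+0.33)/2 × 6 = 6.12
  Sum = 138.1 µg/mL·hr
transdermal patch tail: 0.33/0.273 = 1.209; AUC_ev,0→∞ = 138.1 + 1.209 = 139.309 µg/mL·hr
F = (AUC_ev/D_ev)/(AUC_iv/D_iv) = (139.309/37.5)/(478.035/25) = 3.71491/19.1214 = 0.1943

F = 0.194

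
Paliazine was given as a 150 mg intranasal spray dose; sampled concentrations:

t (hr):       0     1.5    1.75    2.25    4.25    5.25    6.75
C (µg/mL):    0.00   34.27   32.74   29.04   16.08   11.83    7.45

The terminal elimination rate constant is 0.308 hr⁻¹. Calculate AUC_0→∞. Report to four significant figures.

Trapezoidal AUC_0→6.75:
  [0→1.5]: (0.00+34.27)/2 × 1.5 = 25.7025
  [1.5→1.75]: (34.27+32.74)/2 × 0.25 = 8.37625
  [1.75→2.25]: (32.74+29.04)/2 × 0.5 = 15.445
  [2.25→4.25]: (29.04+16.08)/2 × 2 = 45.12
  [4.25→5.25]: (16.08+11.83)/2 × 1 = 13.955
  [5.25→6.75]: (11.83+7.45)/2 × 1.5 = 14.46
  Sum = 123.05875 µg/mL·hr
Extrapolated tail: C_last / k_e = 7.45 / 0.308 = 24.188
AUC_0→∞ = 123.05875 + 24.188 = 147.24675 µg/mL·hr

AUC = 147.2 µg/mL·hr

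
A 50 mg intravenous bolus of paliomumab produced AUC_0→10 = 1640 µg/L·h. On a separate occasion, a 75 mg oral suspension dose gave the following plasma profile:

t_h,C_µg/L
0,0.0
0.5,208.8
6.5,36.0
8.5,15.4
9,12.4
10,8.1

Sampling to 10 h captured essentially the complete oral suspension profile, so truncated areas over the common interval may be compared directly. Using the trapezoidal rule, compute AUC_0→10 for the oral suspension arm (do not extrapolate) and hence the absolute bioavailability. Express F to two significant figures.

F = 0.35

Trapezoidal AUC_0→10 (oral suspension):
  [0→0.5]: (0.0+208.8)/2 × 0.5 = 52.2
  [0.5→6.5]: (208.8+36.0)/2 × 6 = 734.4
  [6.5→8.5]: (36.0+15.4)/2 × 2 = 51.4
  [8.5→9]: (15.4+12.4)/2 × 0.5 = 6.95
  [9→10]: (12.4+8.1)/2 × 1 = 10.25
  Sum = 855.2 µg/L·h
F = (AUC_ev/D_ev)/(AUC_iv/D_iv) = (855.2/75)/(1640/50) = 11.4027/32.8 = 0.3476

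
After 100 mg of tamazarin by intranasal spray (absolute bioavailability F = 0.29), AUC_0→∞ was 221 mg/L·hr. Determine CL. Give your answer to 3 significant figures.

CL = 0.131 L/hr

CL = F × Dose / AUC_0→∞
   = 0.29 × 100 / 221 = 0.131222 L/hr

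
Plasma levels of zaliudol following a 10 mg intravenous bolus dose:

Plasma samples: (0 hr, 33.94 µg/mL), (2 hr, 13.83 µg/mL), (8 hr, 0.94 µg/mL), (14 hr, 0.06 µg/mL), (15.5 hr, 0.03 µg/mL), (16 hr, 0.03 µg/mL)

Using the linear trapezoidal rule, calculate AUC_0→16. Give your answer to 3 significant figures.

AUC = 95.2 µg/mL·hr

Trapezoidal AUC_0→16:
  [0→2]: (33.94+13.83)/2 × 2 = 47.77
  [2→8]: (13.83+0.94)/2 × 6 = 44.31
  [8→14]: (0.94+0.06)/2 × 6 = 3.0
  [14→15.5]: (0.06+0.03)/2 × 1.5 = 0.0675
  [15.5→16]: (0.03+0.03)/2 × 0.5 = 0.015
  Sum = 95.1625 µg/mL·hr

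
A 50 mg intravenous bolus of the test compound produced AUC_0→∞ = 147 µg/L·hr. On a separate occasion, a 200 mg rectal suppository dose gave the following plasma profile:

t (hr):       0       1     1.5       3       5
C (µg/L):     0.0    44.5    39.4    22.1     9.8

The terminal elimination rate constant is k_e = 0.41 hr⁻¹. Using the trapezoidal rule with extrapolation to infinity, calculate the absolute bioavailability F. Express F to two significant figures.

F = 0.25

Trapezoidal AUC_0→5 (rectal suppository):
  [0→1]: (0.0+44.5)/2 × 1 = 22.25
  [1→1.5]: (44.5+39.4)/2 × 0.5 = 20.975
  [1.5→3]: (39.4+22.1)/2 × 1.5 = 46.125
  [3→5]: (22.1+9.8)/2 × 2 = 31.9
  Sum = 121.25 µg/L·hr
Tail: C_last/k_e = 9.8/0.41 = 23.902
AUC_0→∞ (rectal suppository) = 121.25 + 23.902 = 145.152 µg/L·hr
F = (AUC_ev/D_ev)/(AUC_iv/D_iv) = (145.152/200)/(147/50) = 0.72576/2.94 = 0.2469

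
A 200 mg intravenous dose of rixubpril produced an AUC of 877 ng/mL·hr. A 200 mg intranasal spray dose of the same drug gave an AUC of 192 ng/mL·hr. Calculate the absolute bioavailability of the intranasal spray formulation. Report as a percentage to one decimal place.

F = (AUC_ev / D_ev) / (AUC_iv / D_iv)
  = (192/200) / (877/200)
  = 0.96 / 4.385 = 0.2189
  = 21.89%

F = 21.9%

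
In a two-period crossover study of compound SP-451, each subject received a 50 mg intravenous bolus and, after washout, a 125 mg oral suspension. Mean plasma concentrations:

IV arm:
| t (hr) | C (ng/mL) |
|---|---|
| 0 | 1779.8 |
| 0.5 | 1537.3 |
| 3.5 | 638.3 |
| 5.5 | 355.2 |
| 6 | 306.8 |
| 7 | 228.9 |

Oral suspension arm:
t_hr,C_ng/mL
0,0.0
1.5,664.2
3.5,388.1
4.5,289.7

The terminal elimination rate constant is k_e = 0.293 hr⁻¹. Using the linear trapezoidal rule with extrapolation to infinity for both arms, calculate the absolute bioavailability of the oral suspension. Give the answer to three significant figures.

Trapezoidal AUC_0→7 (IV):
  [0→0.5]: (1779.8+1537.3)/2 × 0.5 = 829.275
  [0.5→3.5]: (1537.3+638.3)/2 × 3 = 3263.4
  [3.5→5.5]: (638.3+355.2)/2 × 2 = 993.5
  [5.5→6]: (355.2+306.8)/2 × 0.5 = 165.5
  [6→7]: (306.8+228.9)/2 × 1 = 267.85
  Sum = 5519.525 ng/mL·hr
IV tail: 228.9/0.293 = 781.229; AUC_iv,0→∞ = 5519.525 + 781.229 = 6300.754 ng/mL·hr
Trapezoidal AUC_0→4.5 (oral suspension):
  [0→1.5]: (0.0+664.2)/2 × 1.5 = 498.15
  [1.5→3.5]: (664.2+388.1)/2 × 2 = 1052.3
  [3.5→4.5]: (388.1+289.7)/2 × 1 = 338.9
  Sum = 1889.35 ng/mL·hr
oral suspension tail: 289.7/0.293 = 988.737; AUC_ev,0→∞ = 1889.35 + 988.737 = 2878.087 ng/mL·hr
F = (AUC_ev/D_ev)/(AUC_iv/D_iv) = (2878.087/125)/(6300.754/50) = 23.024696/126.01508 = 0.1827

F = 0.183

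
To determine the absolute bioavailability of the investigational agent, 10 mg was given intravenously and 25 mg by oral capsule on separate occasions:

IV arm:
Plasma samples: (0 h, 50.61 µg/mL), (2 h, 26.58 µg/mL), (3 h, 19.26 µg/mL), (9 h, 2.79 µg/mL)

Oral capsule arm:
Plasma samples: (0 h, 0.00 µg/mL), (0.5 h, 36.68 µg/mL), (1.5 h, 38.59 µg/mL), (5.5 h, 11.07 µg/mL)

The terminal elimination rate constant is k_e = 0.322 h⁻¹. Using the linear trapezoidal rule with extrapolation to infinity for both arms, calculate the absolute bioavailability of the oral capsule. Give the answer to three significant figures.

F = 0.413

Trapezoidal AUC_0→9 (IV):
  [0→2]: (50.61+26.58)/2 × 2 = 77.19
  [2→3]: (26.58+19.26)/2 × 1 = 22.92
  [3→9]: (19.26+2.79)/2 × 6 = 66.15
  Sum = 166.26 µg/mL·h
IV tail: 2.79/0.322 = 8.665; AUC_iv,0→∞ = 166.26 + 8.665 = 174.925 µg/mL·h
Trapezoidal AUC_0→5.5 (oral capsule):
  [0→0.5]: (0.00+36.68)/2 × 0.5 = 9.17
  [0.5→1.5]: (36.68+38.59)/2 × 1 = 37.635
  [1.5→5.5]: (38.59+11.07)/2 × 4 = 99.32
  Sum = 146.125 µg/mL·h
oral capsule tail: 11.07/0.322 = 34.379; AUC_ev,0→∞ = 146.125 + 34.379 = 180.504 µg/mL·h
F = (AUC_ev/D_ev)/(AUC_iv/D_iv) = (180.504/25)/(174.925/10) = 7.22016/17.4925 = 0.4128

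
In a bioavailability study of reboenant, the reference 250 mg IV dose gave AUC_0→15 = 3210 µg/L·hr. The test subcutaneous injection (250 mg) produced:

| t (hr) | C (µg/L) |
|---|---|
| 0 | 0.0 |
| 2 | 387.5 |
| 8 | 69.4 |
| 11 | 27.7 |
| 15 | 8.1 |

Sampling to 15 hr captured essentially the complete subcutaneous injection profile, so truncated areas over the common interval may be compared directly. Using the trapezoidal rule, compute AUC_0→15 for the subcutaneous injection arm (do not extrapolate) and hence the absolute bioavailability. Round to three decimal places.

Trapezoidal AUC_0→15 (subcutaneous injection):
  [0→2]: (0.0+387.5)/2 × 2 = 387.5
  [2→8]: (387.5+69.4)/2 × 6 = 1370.7
  [8→11]: (69.4+27.7)/2 × 3 = 145.65
  [11→15]: (27.7+8.1)/2 × 4 = 71.6
  Sum = 1975.45 µg/L·hr
F = (AUC_ev/D_ev)/(AUC_iv/D_iv) = (1975.45/250)/(3210/250) = 7.9018/12.84 = 0.6154

F = 0.615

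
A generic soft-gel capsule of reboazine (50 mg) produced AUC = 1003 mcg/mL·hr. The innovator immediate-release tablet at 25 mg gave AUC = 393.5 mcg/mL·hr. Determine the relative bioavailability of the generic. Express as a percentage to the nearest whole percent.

F_rel = (AUC_test/D_test) / (AUC_ref/D_ref)
      = (1003/50) / (393.5/25)
      = 20.06 / 15.74 = 1.2745 = 127.45%

F_rel = 127%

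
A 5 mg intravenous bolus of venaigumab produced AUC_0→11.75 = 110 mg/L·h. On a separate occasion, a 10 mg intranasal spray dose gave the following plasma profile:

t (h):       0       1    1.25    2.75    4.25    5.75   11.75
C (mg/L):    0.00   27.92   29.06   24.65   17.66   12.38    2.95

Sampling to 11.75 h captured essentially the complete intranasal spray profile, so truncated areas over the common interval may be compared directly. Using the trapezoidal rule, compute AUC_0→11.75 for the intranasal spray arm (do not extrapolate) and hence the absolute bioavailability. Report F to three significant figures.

F = 0.735

Trapezoidal AUC_0→11.75 (intranasal spray):
  [0→1]: (0.00+27.92)/2 × 1 = 13.96
  [1→1.25]: (27.92+29.06)/2 × 0.25 = 7.1225
  [1.25→2.75]: (29.06+24.65)/2 × 1.5 = 40.2825
  [2.75→4.25]: (24.65+17.66)/2 × 1.5 = 31.7325
  [4.25→5.75]: (17.66+12.38)/2 × 1.5 = 22.53
  [5.75→11.75]: (12.38+2.95)/2 × 6 = 45.99
  Sum = 161.6175 mg/L·h
F = (AUC_ev/D_ev)/(AUC_iv/D_iv) = (161.6175/10)/(110/5) = 16.16175/22 = 0.7346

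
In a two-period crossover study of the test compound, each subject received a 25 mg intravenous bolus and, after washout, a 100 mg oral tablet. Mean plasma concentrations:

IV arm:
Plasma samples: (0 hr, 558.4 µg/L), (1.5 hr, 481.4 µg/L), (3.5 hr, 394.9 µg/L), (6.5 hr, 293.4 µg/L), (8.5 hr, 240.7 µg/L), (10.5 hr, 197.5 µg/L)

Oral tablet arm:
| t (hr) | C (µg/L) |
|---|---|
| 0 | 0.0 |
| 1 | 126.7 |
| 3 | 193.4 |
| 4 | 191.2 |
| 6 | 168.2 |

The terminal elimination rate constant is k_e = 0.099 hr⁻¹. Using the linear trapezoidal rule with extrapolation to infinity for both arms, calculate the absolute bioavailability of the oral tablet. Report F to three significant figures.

Trapezoidal AUC_0→10.5 (IV):
  [0→1.5]: (558.4+481.4)/2 × 1.5 = 779.85
  [1.5→3.5]: (481.4+394.9)/2 × 2 = 876.3
  [3.5→6.5]: (394.9+293.4)/2 × 3 = 1032.45
  [6.5→8.5]: (293.4+240.7)/2 × 2 = 534.1
  [8.5→10.5]: (240.7+197.5)/2 × 2 = 438.2
  Sum = 3660.9 µg/L·hr
IV tail: 197.5/0.099 = 1994.949; AUC_iv,0→∞ = 3660.9 + 1994.949 = 5655.849 µg/L·hr
Trapezoidal AUC_0→6 (oral tablet):
  [0→1]: (0.0+126.7)/2 × 1 = 63.35
  [1→3]: (126.7+193.4)/2 × 2 = 320.1
  [3→4]: (193.4+191.2)/2 × 1 = 192.3
  [4→6]: (191.2+168.2)/2 × 2 = 359.4
  Sum = 935.15 µg/L·hr
oral tablet tail: 168.2/0.099 = 1698.990; AUC_ev,0→∞ = 935.15 + 1698.990 = 2634.14 µg/L·hr
F = (AUC_ev/D_ev)/(AUC_iv/D_iv) = (2634.14/100)/(5655.849/25) = 26.3414/226.23396 = 0.1164

F = 0.116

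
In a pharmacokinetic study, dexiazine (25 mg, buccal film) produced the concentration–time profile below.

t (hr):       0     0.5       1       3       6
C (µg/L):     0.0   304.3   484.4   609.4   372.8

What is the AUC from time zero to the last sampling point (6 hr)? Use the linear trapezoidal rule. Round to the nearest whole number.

Trapezoidal AUC_0→6:
  [0→0.5]: (0.0+304.3)/2 × 0.5 = 76.075
  [0.5→1]: (304.3+484.4)/2 × 0.5 = 197.175
  [1→3]: (484.4+609.4)/2 × 2 = 1093.8
  [3→6]: (609.4+372.8)/2 × 3 = 1473.3
  Sum = 2840.35 µg/L·hr

AUC = 2840 µg/L·hr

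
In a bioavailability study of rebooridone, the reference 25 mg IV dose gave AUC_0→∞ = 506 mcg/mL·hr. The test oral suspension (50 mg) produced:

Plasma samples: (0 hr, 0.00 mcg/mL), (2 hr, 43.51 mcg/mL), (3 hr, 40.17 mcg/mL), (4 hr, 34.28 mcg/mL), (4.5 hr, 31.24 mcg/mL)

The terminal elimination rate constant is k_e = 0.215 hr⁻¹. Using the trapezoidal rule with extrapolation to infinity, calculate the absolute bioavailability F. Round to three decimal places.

Trapezoidal AUC_0→4.5 (oral suspension):
  [0→2]: (0.00+43.51)/2 × 2 = 43.51
  [2→3]: (43.51+40.17)/2 × 1 = 41.84
  [3→4]: (40.17+34.28)/2 × 1 = 37.225
  [4→4.5]: (34.28+31.24)/2 × 0.5 = 16.38
  Sum = 138.955 mcg/mL·hr
Tail: C_last/k_e = 31.24/0.215 = 145.302
AUC_0→∞ (oral suspension) = 138.955 + 145.302 = 284.257 mcg/mL·hr
F = (AUC_ev/D_ev)/(AUC_iv/D_iv) = (284.257/50)/(506/25) = 5.68514/20.24 = 0.2809

F = 0.281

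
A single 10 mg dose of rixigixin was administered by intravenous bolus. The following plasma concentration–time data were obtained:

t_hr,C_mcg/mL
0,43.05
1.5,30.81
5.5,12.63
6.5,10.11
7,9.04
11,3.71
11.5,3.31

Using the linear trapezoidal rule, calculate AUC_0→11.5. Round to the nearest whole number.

Trapezoidal AUC_0→11.5:
  [0→1.5]: (43.05+30.81)/2 × 1.5 = 55.395
  [1.5→5.5]: (30.81+12.63)/2 × 4 = 86.88
  [5.5→6.5]: (12.63+10.11)/2 × 1 = 11.37
  [6.5→7]: (10.11+9.04)/2 × 0.5 = 4.7875
  [7→11]: (9.04+3.71)/2 × 4 = 25.5
  [11→11.5]: (3.71+3.31)/2 × 0.5 = 1.755
  Sum = 185.6875 mcg/mL·hr

AUC = 186 mcg/mL·hr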